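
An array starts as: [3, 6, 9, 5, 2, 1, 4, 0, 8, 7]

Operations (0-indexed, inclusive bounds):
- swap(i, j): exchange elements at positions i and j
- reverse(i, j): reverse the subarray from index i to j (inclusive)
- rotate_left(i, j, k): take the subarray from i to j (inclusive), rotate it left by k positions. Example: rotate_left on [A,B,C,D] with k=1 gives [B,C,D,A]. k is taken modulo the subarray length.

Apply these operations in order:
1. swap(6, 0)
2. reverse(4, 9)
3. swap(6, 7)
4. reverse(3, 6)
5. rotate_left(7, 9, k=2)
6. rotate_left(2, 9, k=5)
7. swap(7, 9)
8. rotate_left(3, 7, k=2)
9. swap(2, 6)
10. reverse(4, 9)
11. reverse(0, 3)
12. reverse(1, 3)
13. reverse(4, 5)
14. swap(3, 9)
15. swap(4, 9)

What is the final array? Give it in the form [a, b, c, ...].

Answer: [9, 4, 6, 3, 0, 8, 1, 2, 5, 7]

Derivation:
After 1 (swap(6, 0)): [4, 6, 9, 5, 2, 1, 3, 0, 8, 7]
After 2 (reverse(4, 9)): [4, 6, 9, 5, 7, 8, 0, 3, 1, 2]
After 3 (swap(6, 7)): [4, 6, 9, 5, 7, 8, 3, 0, 1, 2]
After 4 (reverse(3, 6)): [4, 6, 9, 3, 8, 7, 5, 0, 1, 2]
After 5 (rotate_left(7, 9, k=2)): [4, 6, 9, 3, 8, 7, 5, 2, 0, 1]
After 6 (rotate_left(2, 9, k=5)): [4, 6, 2, 0, 1, 9, 3, 8, 7, 5]
After 7 (swap(7, 9)): [4, 6, 2, 0, 1, 9, 3, 5, 7, 8]
After 8 (rotate_left(3, 7, k=2)): [4, 6, 2, 9, 3, 5, 0, 1, 7, 8]
After 9 (swap(2, 6)): [4, 6, 0, 9, 3, 5, 2, 1, 7, 8]
After 10 (reverse(4, 9)): [4, 6, 0, 9, 8, 7, 1, 2, 5, 3]
After 11 (reverse(0, 3)): [9, 0, 6, 4, 8, 7, 1, 2, 5, 3]
After 12 (reverse(1, 3)): [9, 4, 6, 0, 8, 7, 1, 2, 5, 3]
After 13 (reverse(4, 5)): [9, 4, 6, 0, 7, 8, 1, 2, 5, 3]
After 14 (swap(3, 9)): [9, 4, 6, 3, 7, 8, 1, 2, 5, 0]
After 15 (swap(4, 9)): [9, 4, 6, 3, 0, 8, 1, 2, 5, 7]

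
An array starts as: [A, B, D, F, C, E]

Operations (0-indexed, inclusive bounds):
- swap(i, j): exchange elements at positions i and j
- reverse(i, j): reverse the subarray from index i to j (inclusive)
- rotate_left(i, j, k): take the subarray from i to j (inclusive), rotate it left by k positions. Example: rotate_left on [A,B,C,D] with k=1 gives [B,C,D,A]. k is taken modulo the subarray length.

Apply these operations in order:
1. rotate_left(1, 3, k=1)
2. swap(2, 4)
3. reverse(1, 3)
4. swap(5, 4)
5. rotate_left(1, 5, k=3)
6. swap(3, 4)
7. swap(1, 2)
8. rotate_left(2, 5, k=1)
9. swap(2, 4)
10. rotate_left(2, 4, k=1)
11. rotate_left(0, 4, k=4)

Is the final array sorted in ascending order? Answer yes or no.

After 1 (rotate_left(1, 3, k=1)): [A, D, F, B, C, E]
After 2 (swap(2, 4)): [A, D, C, B, F, E]
After 3 (reverse(1, 3)): [A, B, C, D, F, E]
After 4 (swap(5, 4)): [A, B, C, D, E, F]
After 5 (rotate_left(1, 5, k=3)): [A, E, F, B, C, D]
After 6 (swap(3, 4)): [A, E, F, C, B, D]
After 7 (swap(1, 2)): [A, F, E, C, B, D]
After 8 (rotate_left(2, 5, k=1)): [A, F, C, B, D, E]
After 9 (swap(2, 4)): [A, F, D, B, C, E]
After 10 (rotate_left(2, 4, k=1)): [A, F, B, C, D, E]
After 11 (rotate_left(0, 4, k=4)): [D, A, F, B, C, E]

Answer: no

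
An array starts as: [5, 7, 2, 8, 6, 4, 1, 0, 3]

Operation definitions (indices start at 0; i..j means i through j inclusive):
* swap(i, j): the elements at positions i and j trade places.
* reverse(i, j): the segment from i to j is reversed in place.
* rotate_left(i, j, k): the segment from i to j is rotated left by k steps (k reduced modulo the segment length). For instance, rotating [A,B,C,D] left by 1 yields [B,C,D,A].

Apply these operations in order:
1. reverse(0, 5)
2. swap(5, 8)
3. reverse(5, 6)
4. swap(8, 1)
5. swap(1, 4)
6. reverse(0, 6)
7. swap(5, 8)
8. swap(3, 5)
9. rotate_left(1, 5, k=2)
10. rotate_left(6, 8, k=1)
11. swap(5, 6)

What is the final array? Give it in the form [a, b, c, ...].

Answer: [3, 6, 8, 2, 1, 0, 5, 7, 4]

Derivation:
After 1 (reverse(0, 5)): [4, 6, 8, 2, 7, 5, 1, 0, 3]
After 2 (swap(5, 8)): [4, 6, 8, 2, 7, 3, 1, 0, 5]
After 3 (reverse(5, 6)): [4, 6, 8, 2, 7, 1, 3, 0, 5]
After 4 (swap(8, 1)): [4, 5, 8, 2, 7, 1, 3, 0, 6]
After 5 (swap(1, 4)): [4, 7, 8, 2, 5, 1, 3, 0, 6]
After 6 (reverse(0, 6)): [3, 1, 5, 2, 8, 7, 4, 0, 6]
After 7 (swap(5, 8)): [3, 1, 5, 2, 8, 6, 4, 0, 7]
After 8 (swap(3, 5)): [3, 1, 5, 6, 8, 2, 4, 0, 7]
After 9 (rotate_left(1, 5, k=2)): [3, 6, 8, 2, 1, 5, 4, 0, 7]
After 10 (rotate_left(6, 8, k=1)): [3, 6, 8, 2, 1, 5, 0, 7, 4]
After 11 (swap(5, 6)): [3, 6, 8, 2, 1, 0, 5, 7, 4]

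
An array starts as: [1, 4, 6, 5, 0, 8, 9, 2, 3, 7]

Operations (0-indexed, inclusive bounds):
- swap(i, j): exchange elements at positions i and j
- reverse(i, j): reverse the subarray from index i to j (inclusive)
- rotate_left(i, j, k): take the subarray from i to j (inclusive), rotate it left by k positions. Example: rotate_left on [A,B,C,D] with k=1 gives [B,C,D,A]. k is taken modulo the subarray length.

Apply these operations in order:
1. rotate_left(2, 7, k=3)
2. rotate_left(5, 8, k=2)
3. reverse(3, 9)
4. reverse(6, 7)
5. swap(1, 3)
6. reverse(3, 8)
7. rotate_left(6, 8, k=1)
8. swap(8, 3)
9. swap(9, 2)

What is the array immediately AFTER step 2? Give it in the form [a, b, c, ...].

Answer: [1, 4, 8, 9, 2, 0, 3, 6, 5, 7]

Derivation:
After 1 (rotate_left(2, 7, k=3)): [1, 4, 8, 9, 2, 6, 5, 0, 3, 7]
After 2 (rotate_left(5, 8, k=2)): [1, 4, 8, 9, 2, 0, 3, 6, 5, 7]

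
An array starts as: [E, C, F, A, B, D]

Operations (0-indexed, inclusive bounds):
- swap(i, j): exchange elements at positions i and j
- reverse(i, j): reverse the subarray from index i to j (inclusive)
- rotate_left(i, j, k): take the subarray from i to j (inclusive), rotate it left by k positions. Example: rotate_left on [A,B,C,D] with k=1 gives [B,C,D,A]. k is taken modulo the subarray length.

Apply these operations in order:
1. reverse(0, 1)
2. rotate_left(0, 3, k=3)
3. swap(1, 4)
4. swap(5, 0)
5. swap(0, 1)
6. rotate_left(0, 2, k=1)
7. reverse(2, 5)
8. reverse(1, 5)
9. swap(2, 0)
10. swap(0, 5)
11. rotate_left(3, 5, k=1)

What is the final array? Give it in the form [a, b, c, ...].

After 1 (reverse(0, 1)): [C, E, F, A, B, D]
After 2 (rotate_left(0, 3, k=3)): [A, C, E, F, B, D]
After 3 (swap(1, 4)): [A, B, E, F, C, D]
After 4 (swap(5, 0)): [D, B, E, F, C, A]
After 5 (swap(0, 1)): [B, D, E, F, C, A]
After 6 (rotate_left(0, 2, k=1)): [D, E, B, F, C, A]
After 7 (reverse(2, 5)): [D, E, A, C, F, B]
After 8 (reverse(1, 5)): [D, B, F, C, A, E]
After 9 (swap(2, 0)): [F, B, D, C, A, E]
After 10 (swap(0, 5)): [E, B, D, C, A, F]
After 11 (rotate_left(3, 5, k=1)): [E, B, D, A, F, C]

Answer: [E, B, D, A, F, C]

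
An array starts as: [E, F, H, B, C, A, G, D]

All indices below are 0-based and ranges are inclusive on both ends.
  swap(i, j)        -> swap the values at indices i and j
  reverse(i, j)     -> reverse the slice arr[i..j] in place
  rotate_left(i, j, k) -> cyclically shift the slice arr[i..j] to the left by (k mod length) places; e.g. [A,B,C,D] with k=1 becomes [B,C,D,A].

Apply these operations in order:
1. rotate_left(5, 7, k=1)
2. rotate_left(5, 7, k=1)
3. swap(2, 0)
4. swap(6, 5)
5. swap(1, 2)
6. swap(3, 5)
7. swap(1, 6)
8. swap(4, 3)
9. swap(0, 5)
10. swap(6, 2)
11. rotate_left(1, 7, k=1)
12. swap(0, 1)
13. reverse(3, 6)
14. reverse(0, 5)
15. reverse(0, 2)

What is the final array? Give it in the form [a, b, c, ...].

Answer: [G, F, H, C, B, E, A, D]

Derivation:
After 1 (rotate_left(5, 7, k=1)): [E, F, H, B, C, G, D, A]
After 2 (rotate_left(5, 7, k=1)): [E, F, H, B, C, D, A, G]
After 3 (swap(2, 0)): [H, F, E, B, C, D, A, G]
After 4 (swap(6, 5)): [H, F, E, B, C, A, D, G]
After 5 (swap(1, 2)): [H, E, F, B, C, A, D, G]
After 6 (swap(3, 5)): [H, E, F, A, C, B, D, G]
After 7 (swap(1, 6)): [H, D, F, A, C, B, E, G]
After 8 (swap(4, 3)): [H, D, F, C, A, B, E, G]
After 9 (swap(0, 5)): [B, D, F, C, A, H, E, G]
After 10 (swap(6, 2)): [B, D, E, C, A, H, F, G]
After 11 (rotate_left(1, 7, k=1)): [B, E, C, A, H, F, G, D]
After 12 (swap(0, 1)): [E, B, C, A, H, F, G, D]
After 13 (reverse(3, 6)): [E, B, C, G, F, H, A, D]
After 14 (reverse(0, 5)): [H, F, G, C, B, E, A, D]
After 15 (reverse(0, 2)): [G, F, H, C, B, E, A, D]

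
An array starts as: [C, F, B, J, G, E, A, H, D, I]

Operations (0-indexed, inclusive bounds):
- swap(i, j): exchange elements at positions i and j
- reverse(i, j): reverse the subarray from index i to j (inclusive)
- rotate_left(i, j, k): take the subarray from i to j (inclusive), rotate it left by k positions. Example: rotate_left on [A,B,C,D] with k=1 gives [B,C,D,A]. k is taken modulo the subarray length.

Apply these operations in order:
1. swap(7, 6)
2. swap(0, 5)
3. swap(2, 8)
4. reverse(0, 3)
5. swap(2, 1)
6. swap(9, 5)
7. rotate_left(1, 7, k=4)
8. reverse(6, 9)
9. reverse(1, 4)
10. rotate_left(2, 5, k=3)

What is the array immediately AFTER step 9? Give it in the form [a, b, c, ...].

Answer: [J, F, A, H, I, D, C, B, G, E]

Derivation:
After 1 (swap(7, 6)): [C, F, B, J, G, E, H, A, D, I]
After 2 (swap(0, 5)): [E, F, B, J, G, C, H, A, D, I]
After 3 (swap(2, 8)): [E, F, D, J, G, C, H, A, B, I]
After 4 (reverse(0, 3)): [J, D, F, E, G, C, H, A, B, I]
After 5 (swap(2, 1)): [J, F, D, E, G, C, H, A, B, I]
After 6 (swap(9, 5)): [J, F, D, E, G, I, H, A, B, C]
After 7 (rotate_left(1, 7, k=4)): [J, I, H, A, F, D, E, G, B, C]
After 8 (reverse(6, 9)): [J, I, H, A, F, D, C, B, G, E]
After 9 (reverse(1, 4)): [J, F, A, H, I, D, C, B, G, E]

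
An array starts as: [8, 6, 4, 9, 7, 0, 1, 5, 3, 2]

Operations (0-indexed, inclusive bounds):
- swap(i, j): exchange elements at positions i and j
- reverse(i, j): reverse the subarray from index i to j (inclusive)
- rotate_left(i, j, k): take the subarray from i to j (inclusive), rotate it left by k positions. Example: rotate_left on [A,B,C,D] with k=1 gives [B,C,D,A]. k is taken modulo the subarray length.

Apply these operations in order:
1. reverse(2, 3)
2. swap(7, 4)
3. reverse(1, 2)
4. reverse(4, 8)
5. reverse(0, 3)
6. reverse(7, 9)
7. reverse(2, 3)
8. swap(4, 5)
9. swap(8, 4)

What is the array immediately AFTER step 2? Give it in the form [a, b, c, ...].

Answer: [8, 6, 9, 4, 5, 0, 1, 7, 3, 2]

Derivation:
After 1 (reverse(2, 3)): [8, 6, 9, 4, 7, 0, 1, 5, 3, 2]
After 2 (swap(7, 4)): [8, 6, 9, 4, 5, 0, 1, 7, 3, 2]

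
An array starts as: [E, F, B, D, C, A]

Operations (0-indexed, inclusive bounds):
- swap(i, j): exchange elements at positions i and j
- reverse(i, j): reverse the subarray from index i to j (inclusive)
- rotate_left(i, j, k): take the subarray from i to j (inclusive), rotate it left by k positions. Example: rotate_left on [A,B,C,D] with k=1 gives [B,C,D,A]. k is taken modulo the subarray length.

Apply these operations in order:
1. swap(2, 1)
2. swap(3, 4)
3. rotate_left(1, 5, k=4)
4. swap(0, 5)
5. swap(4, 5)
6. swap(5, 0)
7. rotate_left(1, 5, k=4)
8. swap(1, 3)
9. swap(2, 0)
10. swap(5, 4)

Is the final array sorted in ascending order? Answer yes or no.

After 1 (swap(2, 1)): [E, B, F, D, C, A]
After 2 (swap(3, 4)): [E, B, F, C, D, A]
After 3 (rotate_left(1, 5, k=4)): [E, A, B, F, C, D]
After 4 (swap(0, 5)): [D, A, B, F, C, E]
After 5 (swap(4, 5)): [D, A, B, F, E, C]
After 6 (swap(5, 0)): [C, A, B, F, E, D]
After 7 (rotate_left(1, 5, k=4)): [C, D, A, B, F, E]
After 8 (swap(1, 3)): [C, B, A, D, F, E]
After 9 (swap(2, 0)): [A, B, C, D, F, E]
After 10 (swap(5, 4)): [A, B, C, D, E, F]

Answer: yes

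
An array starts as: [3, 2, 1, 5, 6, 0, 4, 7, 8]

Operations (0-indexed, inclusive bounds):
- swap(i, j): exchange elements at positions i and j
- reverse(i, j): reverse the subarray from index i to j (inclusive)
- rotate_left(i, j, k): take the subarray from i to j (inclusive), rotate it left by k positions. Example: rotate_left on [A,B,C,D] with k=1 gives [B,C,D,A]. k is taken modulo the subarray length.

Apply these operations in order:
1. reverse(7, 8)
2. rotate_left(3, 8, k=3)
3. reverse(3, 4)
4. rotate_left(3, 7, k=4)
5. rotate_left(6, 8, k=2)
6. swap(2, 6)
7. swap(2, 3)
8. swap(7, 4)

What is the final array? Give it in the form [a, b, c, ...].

Answer: [3, 2, 6, 0, 7, 4, 1, 8, 5]

Derivation:
After 1 (reverse(7, 8)): [3, 2, 1, 5, 6, 0, 4, 8, 7]
After 2 (rotate_left(3, 8, k=3)): [3, 2, 1, 4, 8, 7, 5, 6, 0]
After 3 (reverse(3, 4)): [3, 2, 1, 8, 4, 7, 5, 6, 0]
After 4 (rotate_left(3, 7, k=4)): [3, 2, 1, 6, 8, 4, 7, 5, 0]
After 5 (rotate_left(6, 8, k=2)): [3, 2, 1, 6, 8, 4, 0, 7, 5]
After 6 (swap(2, 6)): [3, 2, 0, 6, 8, 4, 1, 7, 5]
After 7 (swap(2, 3)): [3, 2, 6, 0, 8, 4, 1, 7, 5]
After 8 (swap(7, 4)): [3, 2, 6, 0, 7, 4, 1, 8, 5]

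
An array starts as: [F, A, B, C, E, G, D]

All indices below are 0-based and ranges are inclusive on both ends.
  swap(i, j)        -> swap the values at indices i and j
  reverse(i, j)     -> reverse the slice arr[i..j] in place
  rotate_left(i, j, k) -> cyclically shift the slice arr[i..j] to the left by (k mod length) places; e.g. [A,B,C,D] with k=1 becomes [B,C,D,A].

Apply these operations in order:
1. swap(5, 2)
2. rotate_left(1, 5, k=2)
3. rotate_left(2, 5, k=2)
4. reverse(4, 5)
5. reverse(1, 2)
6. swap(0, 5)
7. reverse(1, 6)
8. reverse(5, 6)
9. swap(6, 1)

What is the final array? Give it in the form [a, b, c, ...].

After 1 (swap(5, 2)): [F, A, G, C, E, B, D]
After 2 (rotate_left(1, 5, k=2)): [F, C, E, B, A, G, D]
After 3 (rotate_left(2, 5, k=2)): [F, C, A, G, E, B, D]
After 4 (reverse(4, 5)): [F, C, A, G, B, E, D]
After 5 (reverse(1, 2)): [F, A, C, G, B, E, D]
After 6 (swap(0, 5)): [E, A, C, G, B, F, D]
After 7 (reverse(1, 6)): [E, D, F, B, G, C, A]
After 8 (reverse(5, 6)): [E, D, F, B, G, A, C]
After 9 (swap(6, 1)): [E, C, F, B, G, A, D]

Answer: [E, C, F, B, G, A, D]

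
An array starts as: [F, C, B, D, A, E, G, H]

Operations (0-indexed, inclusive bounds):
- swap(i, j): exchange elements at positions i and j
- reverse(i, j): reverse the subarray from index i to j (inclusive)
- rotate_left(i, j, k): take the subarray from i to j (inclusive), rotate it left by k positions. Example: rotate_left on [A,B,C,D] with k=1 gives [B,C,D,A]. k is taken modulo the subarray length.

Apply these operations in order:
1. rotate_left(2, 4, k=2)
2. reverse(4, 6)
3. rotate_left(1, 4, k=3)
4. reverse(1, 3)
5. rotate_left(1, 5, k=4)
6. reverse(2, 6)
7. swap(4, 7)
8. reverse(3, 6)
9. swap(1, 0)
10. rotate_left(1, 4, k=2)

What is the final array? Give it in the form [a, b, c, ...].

Answer: [E, A, C, F, D, H, B, G]

Derivation:
After 1 (rotate_left(2, 4, k=2)): [F, C, A, B, D, E, G, H]
After 2 (reverse(4, 6)): [F, C, A, B, G, E, D, H]
After 3 (rotate_left(1, 4, k=3)): [F, G, C, A, B, E, D, H]
After 4 (reverse(1, 3)): [F, A, C, G, B, E, D, H]
After 5 (rotate_left(1, 5, k=4)): [F, E, A, C, G, B, D, H]
After 6 (reverse(2, 6)): [F, E, D, B, G, C, A, H]
After 7 (swap(4, 7)): [F, E, D, B, H, C, A, G]
After 8 (reverse(3, 6)): [F, E, D, A, C, H, B, G]
After 9 (swap(1, 0)): [E, F, D, A, C, H, B, G]
After 10 (rotate_left(1, 4, k=2)): [E, A, C, F, D, H, B, G]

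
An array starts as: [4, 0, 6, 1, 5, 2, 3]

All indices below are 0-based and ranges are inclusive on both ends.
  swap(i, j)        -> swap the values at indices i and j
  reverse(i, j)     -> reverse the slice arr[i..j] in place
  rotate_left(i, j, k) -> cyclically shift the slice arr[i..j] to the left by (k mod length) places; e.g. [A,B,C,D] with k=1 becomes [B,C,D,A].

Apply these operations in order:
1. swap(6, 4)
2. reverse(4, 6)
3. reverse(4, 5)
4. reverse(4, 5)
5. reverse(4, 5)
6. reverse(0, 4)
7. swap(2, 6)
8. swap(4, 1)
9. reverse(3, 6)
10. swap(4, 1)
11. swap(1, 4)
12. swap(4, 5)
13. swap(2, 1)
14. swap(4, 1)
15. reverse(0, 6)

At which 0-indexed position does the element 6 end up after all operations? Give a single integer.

Answer: 3

Derivation:
After 1 (swap(6, 4)): [4, 0, 6, 1, 3, 2, 5]
After 2 (reverse(4, 6)): [4, 0, 6, 1, 5, 2, 3]
After 3 (reverse(4, 5)): [4, 0, 6, 1, 2, 5, 3]
After 4 (reverse(4, 5)): [4, 0, 6, 1, 5, 2, 3]
After 5 (reverse(4, 5)): [4, 0, 6, 1, 2, 5, 3]
After 6 (reverse(0, 4)): [2, 1, 6, 0, 4, 5, 3]
After 7 (swap(2, 6)): [2, 1, 3, 0, 4, 5, 6]
After 8 (swap(4, 1)): [2, 4, 3, 0, 1, 5, 6]
After 9 (reverse(3, 6)): [2, 4, 3, 6, 5, 1, 0]
After 10 (swap(4, 1)): [2, 5, 3, 6, 4, 1, 0]
After 11 (swap(1, 4)): [2, 4, 3, 6, 5, 1, 0]
After 12 (swap(4, 5)): [2, 4, 3, 6, 1, 5, 0]
After 13 (swap(2, 1)): [2, 3, 4, 6, 1, 5, 0]
After 14 (swap(4, 1)): [2, 1, 4, 6, 3, 5, 0]
After 15 (reverse(0, 6)): [0, 5, 3, 6, 4, 1, 2]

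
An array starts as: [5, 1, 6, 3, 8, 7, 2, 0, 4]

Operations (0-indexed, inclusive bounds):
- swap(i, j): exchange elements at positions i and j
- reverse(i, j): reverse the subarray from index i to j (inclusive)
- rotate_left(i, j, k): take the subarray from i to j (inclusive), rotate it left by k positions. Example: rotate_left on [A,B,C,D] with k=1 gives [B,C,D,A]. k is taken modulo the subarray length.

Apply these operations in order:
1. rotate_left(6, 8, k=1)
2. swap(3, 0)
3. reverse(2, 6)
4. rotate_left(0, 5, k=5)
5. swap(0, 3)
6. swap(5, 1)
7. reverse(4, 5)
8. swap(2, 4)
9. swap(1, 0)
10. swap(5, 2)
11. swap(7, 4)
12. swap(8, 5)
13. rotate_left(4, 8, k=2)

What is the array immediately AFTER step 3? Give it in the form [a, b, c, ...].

Answer: [3, 1, 0, 7, 8, 5, 6, 4, 2]

Derivation:
After 1 (rotate_left(6, 8, k=1)): [5, 1, 6, 3, 8, 7, 0, 4, 2]
After 2 (swap(3, 0)): [3, 1, 6, 5, 8, 7, 0, 4, 2]
After 3 (reverse(2, 6)): [3, 1, 0, 7, 8, 5, 6, 4, 2]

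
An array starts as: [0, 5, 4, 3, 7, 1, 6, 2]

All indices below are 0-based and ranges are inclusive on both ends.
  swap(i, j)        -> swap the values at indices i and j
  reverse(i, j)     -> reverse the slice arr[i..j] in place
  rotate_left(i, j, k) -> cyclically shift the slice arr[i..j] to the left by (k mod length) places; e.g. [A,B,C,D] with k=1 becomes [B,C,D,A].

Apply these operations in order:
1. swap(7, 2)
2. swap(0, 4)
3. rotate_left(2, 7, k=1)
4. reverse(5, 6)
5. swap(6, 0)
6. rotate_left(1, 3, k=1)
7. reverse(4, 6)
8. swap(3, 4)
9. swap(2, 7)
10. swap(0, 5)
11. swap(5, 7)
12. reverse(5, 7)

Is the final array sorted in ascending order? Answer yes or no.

After 1 (swap(7, 2)): [0, 5, 2, 3, 7, 1, 6, 4]
After 2 (swap(0, 4)): [7, 5, 2, 3, 0, 1, 6, 4]
After 3 (rotate_left(2, 7, k=1)): [7, 5, 3, 0, 1, 6, 4, 2]
After 4 (reverse(5, 6)): [7, 5, 3, 0, 1, 4, 6, 2]
After 5 (swap(6, 0)): [6, 5, 3, 0, 1, 4, 7, 2]
After 6 (rotate_left(1, 3, k=1)): [6, 3, 0, 5, 1, 4, 7, 2]
After 7 (reverse(4, 6)): [6, 3, 0, 5, 7, 4, 1, 2]
After 8 (swap(3, 4)): [6, 3, 0, 7, 5, 4, 1, 2]
After 9 (swap(2, 7)): [6, 3, 2, 7, 5, 4, 1, 0]
After 10 (swap(0, 5)): [4, 3, 2, 7, 5, 6, 1, 0]
After 11 (swap(5, 7)): [4, 3, 2, 7, 5, 0, 1, 6]
After 12 (reverse(5, 7)): [4, 3, 2, 7, 5, 6, 1, 0]

Answer: no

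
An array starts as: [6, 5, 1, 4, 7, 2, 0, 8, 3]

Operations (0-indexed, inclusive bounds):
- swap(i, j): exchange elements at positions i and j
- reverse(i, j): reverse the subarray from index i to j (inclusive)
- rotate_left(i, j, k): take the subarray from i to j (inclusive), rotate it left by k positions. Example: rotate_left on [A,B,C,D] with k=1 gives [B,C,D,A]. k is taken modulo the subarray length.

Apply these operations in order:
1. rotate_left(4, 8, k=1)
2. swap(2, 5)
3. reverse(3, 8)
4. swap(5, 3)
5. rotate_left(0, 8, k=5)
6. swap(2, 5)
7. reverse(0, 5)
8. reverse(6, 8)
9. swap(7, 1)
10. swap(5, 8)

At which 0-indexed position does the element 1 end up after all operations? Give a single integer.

After 1 (rotate_left(4, 8, k=1)): [6, 5, 1, 4, 2, 0, 8, 3, 7]
After 2 (swap(2, 5)): [6, 5, 0, 4, 2, 1, 8, 3, 7]
After 3 (reverse(3, 8)): [6, 5, 0, 7, 3, 8, 1, 2, 4]
After 4 (swap(5, 3)): [6, 5, 0, 8, 3, 7, 1, 2, 4]
After 5 (rotate_left(0, 8, k=5)): [7, 1, 2, 4, 6, 5, 0, 8, 3]
After 6 (swap(2, 5)): [7, 1, 5, 4, 6, 2, 0, 8, 3]
After 7 (reverse(0, 5)): [2, 6, 4, 5, 1, 7, 0, 8, 3]
After 8 (reverse(6, 8)): [2, 6, 4, 5, 1, 7, 3, 8, 0]
After 9 (swap(7, 1)): [2, 8, 4, 5, 1, 7, 3, 6, 0]
After 10 (swap(5, 8)): [2, 8, 4, 5, 1, 0, 3, 6, 7]

Answer: 4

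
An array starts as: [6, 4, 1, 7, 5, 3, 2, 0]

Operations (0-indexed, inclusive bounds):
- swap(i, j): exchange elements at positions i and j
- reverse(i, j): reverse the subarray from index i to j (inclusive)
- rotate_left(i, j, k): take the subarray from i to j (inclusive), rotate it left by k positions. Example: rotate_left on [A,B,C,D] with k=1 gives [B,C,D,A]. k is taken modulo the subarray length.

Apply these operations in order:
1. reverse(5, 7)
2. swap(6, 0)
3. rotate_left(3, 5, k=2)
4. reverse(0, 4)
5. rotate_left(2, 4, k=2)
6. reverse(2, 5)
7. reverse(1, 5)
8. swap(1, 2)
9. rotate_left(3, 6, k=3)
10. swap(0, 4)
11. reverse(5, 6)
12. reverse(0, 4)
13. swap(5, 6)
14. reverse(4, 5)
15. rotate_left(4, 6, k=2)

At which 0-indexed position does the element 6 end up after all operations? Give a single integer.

After 1 (reverse(5, 7)): [6, 4, 1, 7, 5, 0, 2, 3]
After 2 (swap(6, 0)): [2, 4, 1, 7, 5, 0, 6, 3]
After 3 (rotate_left(3, 5, k=2)): [2, 4, 1, 0, 7, 5, 6, 3]
After 4 (reverse(0, 4)): [7, 0, 1, 4, 2, 5, 6, 3]
After 5 (rotate_left(2, 4, k=2)): [7, 0, 2, 1, 4, 5, 6, 3]
After 6 (reverse(2, 5)): [7, 0, 5, 4, 1, 2, 6, 3]
After 7 (reverse(1, 5)): [7, 2, 1, 4, 5, 0, 6, 3]
After 8 (swap(1, 2)): [7, 1, 2, 4, 5, 0, 6, 3]
After 9 (rotate_left(3, 6, k=3)): [7, 1, 2, 6, 4, 5, 0, 3]
After 10 (swap(0, 4)): [4, 1, 2, 6, 7, 5, 0, 3]
After 11 (reverse(5, 6)): [4, 1, 2, 6, 7, 0, 5, 3]
After 12 (reverse(0, 4)): [7, 6, 2, 1, 4, 0, 5, 3]
After 13 (swap(5, 6)): [7, 6, 2, 1, 4, 5, 0, 3]
After 14 (reverse(4, 5)): [7, 6, 2, 1, 5, 4, 0, 3]
After 15 (rotate_left(4, 6, k=2)): [7, 6, 2, 1, 0, 5, 4, 3]

Answer: 1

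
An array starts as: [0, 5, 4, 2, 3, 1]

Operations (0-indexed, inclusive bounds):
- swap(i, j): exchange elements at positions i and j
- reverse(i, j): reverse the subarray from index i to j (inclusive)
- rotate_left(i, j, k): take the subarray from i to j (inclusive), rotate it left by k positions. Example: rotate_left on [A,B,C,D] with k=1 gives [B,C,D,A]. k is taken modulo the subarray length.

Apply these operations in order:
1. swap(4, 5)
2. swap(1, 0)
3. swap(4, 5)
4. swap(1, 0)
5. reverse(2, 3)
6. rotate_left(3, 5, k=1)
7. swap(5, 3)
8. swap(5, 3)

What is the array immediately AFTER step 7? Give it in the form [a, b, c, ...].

After 1 (swap(4, 5)): [0, 5, 4, 2, 1, 3]
After 2 (swap(1, 0)): [5, 0, 4, 2, 1, 3]
After 3 (swap(4, 5)): [5, 0, 4, 2, 3, 1]
After 4 (swap(1, 0)): [0, 5, 4, 2, 3, 1]
After 5 (reverse(2, 3)): [0, 5, 2, 4, 3, 1]
After 6 (rotate_left(3, 5, k=1)): [0, 5, 2, 3, 1, 4]
After 7 (swap(5, 3)): [0, 5, 2, 4, 1, 3]

Answer: [0, 5, 2, 4, 1, 3]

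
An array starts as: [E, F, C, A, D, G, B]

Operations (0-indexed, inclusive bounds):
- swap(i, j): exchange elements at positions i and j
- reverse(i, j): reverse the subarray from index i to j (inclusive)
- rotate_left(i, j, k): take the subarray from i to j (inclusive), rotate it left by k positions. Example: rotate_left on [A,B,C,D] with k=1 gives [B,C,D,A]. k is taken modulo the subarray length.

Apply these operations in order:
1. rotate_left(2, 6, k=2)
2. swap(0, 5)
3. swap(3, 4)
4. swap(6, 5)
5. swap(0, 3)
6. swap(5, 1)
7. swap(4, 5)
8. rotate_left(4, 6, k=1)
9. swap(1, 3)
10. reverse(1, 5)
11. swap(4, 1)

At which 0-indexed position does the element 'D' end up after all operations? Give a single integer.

After 1 (rotate_left(2, 6, k=2)): [E, F, D, G, B, C, A]
After 2 (swap(0, 5)): [C, F, D, G, B, E, A]
After 3 (swap(3, 4)): [C, F, D, B, G, E, A]
After 4 (swap(6, 5)): [C, F, D, B, G, A, E]
After 5 (swap(0, 3)): [B, F, D, C, G, A, E]
After 6 (swap(5, 1)): [B, A, D, C, G, F, E]
After 7 (swap(4, 5)): [B, A, D, C, F, G, E]
After 8 (rotate_left(4, 6, k=1)): [B, A, D, C, G, E, F]
After 9 (swap(1, 3)): [B, C, D, A, G, E, F]
After 10 (reverse(1, 5)): [B, E, G, A, D, C, F]
After 11 (swap(4, 1)): [B, D, G, A, E, C, F]

Answer: 1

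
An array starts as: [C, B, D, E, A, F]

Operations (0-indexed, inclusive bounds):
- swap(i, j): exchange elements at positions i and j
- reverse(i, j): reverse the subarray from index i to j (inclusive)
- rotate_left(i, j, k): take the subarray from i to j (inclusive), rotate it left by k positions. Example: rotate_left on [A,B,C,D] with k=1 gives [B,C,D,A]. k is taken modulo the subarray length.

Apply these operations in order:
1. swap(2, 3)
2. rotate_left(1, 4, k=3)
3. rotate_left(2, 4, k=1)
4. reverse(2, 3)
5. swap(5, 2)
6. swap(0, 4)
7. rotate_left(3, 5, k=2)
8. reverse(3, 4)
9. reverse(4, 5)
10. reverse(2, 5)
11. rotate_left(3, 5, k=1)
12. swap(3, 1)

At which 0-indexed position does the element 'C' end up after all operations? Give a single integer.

Answer: 5

Derivation:
After 1 (swap(2, 3)): [C, B, E, D, A, F]
After 2 (rotate_left(1, 4, k=3)): [C, A, B, E, D, F]
After 3 (rotate_left(2, 4, k=1)): [C, A, E, D, B, F]
After 4 (reverse(2, 3)): [C, A, D, E, B, F]
After 5 (swap(5, 2)): [C, A, F, E, B, D]
After 6 (swap(0, 4)): [B, A, F, E, C, D]
After 7 (rotate_left(3, 5, k=2)): [B, A, F, D, E, C]
After 8 (reverse(3, 4)): [B, A, F, E, D, C]
After 9 (reverse(4, 5)): [B, A, F, E, C, D]
After 10 (reverse(2, 5)): [B, A, D, C, E, F]
After 11 (rotate_left(3, 5, k=1)): [B, A, D, E, F, C]
After 12 (swap(3, 1)): [B, E, D, A, F, C]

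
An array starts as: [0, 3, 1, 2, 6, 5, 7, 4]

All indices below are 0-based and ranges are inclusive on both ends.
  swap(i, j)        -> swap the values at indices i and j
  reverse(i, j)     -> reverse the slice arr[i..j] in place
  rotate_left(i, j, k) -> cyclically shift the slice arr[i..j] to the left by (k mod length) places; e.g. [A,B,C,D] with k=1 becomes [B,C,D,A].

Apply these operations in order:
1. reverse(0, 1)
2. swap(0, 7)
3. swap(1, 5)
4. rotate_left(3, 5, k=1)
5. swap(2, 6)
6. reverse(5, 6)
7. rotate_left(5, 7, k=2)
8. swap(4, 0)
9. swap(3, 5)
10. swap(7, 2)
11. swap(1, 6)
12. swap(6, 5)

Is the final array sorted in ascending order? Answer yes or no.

Answer: yes

Derivation:
After 1 (reverse(0, 1)): [3, 0, 1, 2, 6, 5, 7, 4]
After 2 (swap(0, 7)): [4, 0, 1, 2, 6, 5, 7, 3]
After 3 (swap(1, 5)): [4, 5, 1, 2, 6, 0, 7, 3]
After 4 (rotate_left(3, 5, k=1)): [4, 5, 1, 6, 0, 2, 7, 3]
After 5 (swap(2, 6)): [4, 5, 7, 6, 0, 2, 1, 3]
After 6 (reverse(5, 6)): [4, 5, 7, 6, 0, 1, 2, 3]
After 7 (rotate_left(5, 7, k=2)): [4, 5, 7, 6, 0, 3, 1, 2]
After 8 (swap(4, 0)): [0, 5, 7, 6, 4, 3, 1, 2]
After 9 (swap(3, 5)): [0, 5, 7, 3, 4, 6, 1, 2]
After 10 (swap(7, 2)): [0, 5, 2, 3, 4, 6, 1, 7]
After 11 (swap(1, 6)): [0, 1, 2, 3, 4, 6, 5, 7]
After 12 (swap(6, 5)): [0, 1, 2, 3, 4, 5, 6, 7]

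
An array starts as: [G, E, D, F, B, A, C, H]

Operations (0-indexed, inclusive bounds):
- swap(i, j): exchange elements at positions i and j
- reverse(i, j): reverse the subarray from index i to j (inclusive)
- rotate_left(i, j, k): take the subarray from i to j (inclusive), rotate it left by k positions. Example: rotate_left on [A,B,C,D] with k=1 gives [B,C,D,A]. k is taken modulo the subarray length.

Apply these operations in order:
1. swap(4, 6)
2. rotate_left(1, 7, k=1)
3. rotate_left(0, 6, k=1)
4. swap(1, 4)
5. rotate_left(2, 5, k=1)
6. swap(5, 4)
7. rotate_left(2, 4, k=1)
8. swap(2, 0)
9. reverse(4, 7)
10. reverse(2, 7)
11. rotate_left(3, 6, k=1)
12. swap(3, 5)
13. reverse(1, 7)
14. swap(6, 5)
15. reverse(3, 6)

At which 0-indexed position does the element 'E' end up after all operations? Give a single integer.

After 1 (swap(4, 6)): [G, E, D, F, C, A, B, H]
After 2 (rotate_left(1, 7, k=1)): [G, D, F, C, A, B, H, E]
After 3 (rotate_left(0, 6, k=1)): [D, F, C, A, B, H, G, E]
After 4 (swap(1, 4)): [D, B, C, A, F, H, G, E]
After 5 (rotate_left(2, 5, k=1)): [D, B, A, F, H, C, G, E]
After 6 (swap(5, 4)): [D, B, A, F, C, H, G, E]
After 7 (rotate_left(2, 4, k=1)): [D, B, F, C, A, H, G, E]
After 8 (swap(2, 0)): [F, B, D, C, A, H, G, E]
After 9 (reverse(4, 7)): [F, B, D, C, E, G, H, A]
After 10 (reverse(2, 7)): [F, B, A, H, G, E, C, D]
After 11 (rotate_left(3, 6, k=1)): [F, B, A, G, E, C, H, D]
After 12 (swap(3, 5)): [F, B, A, C, E, G, H, D]
After 13 (reverse(1, 7)): [F, D, H, G, E, C, A, B]
After 14 (swap(6, 5)): [F, D, H, G, E, A, C, B]
After 15 (reverse(3, 6)): [F, D, H, C, A, E, G, B]

Answer: 5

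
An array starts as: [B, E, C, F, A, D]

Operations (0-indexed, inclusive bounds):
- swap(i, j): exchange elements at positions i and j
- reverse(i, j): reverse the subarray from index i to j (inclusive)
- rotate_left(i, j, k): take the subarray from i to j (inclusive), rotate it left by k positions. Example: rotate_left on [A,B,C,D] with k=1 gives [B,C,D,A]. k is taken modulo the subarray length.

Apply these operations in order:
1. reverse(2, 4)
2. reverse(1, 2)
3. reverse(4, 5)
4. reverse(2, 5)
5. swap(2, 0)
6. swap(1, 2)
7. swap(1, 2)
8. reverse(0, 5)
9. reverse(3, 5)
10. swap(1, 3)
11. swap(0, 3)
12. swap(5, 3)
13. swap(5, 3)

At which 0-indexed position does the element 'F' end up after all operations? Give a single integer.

Answer: 0

Derivation:
After 1 (reverse(2, 4)): [B, E, A, F, C, D]
After 2 (reverse(1, 2)): [B, A, E, F, C, D]
After 3 (reverse(4, 5)): [B, A, E, F, D, C]
After 4 (reverse(2, 5)): [B, A, C, D, F, E]
After 5 (swap(2, 0)): [C, A, B, D, F, E]
After 6 (swap(1, 2)): [C, B, A, D, F, E]
After 7 (swap(1, 2)): [C, A, B, D, F, E]
After 8 (reverse(0, 5)): [E, F, D, B, A, C]
After 9 (reverse(3, 5)): [E, F, D, C, A, B]
After 10 (swap(1, 3)): [E, C, D, F, A, B]
After 11 (swap(0, 3)): [F, C, D, E, A, B]
After 12 (swap(5, 3)): [F, C, D, B, A, E]
After 13 (swap(5, 3)): [F, C, D, E, A, B]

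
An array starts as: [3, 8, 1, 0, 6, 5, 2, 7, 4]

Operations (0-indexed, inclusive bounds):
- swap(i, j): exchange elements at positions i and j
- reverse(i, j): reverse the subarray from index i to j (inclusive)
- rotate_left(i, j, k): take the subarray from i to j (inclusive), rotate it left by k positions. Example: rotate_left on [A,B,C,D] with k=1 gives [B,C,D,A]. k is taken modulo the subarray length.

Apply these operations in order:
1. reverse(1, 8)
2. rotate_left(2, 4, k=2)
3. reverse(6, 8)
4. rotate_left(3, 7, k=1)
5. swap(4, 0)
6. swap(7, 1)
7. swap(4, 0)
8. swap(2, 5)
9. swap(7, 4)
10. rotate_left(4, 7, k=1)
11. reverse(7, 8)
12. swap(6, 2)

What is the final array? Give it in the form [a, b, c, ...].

Answer: [3, 7, 6, 2, 5, 1, 8, 0, 4]

Derivation:
After 1 (reverse(1, 8)): [3, 4, 7, 2, 5, 6, 0, 1, 8]
After 2 (rotate_left(2, 4, k=2)): [3, 4, 5, 7, 2, 6, 0, 1, 8]
After 3 (reverse(6, 8)): [3, 4, 5, 7, 2, 6, 8, 1, 0]
After 4 (rotate_left(3, 7, k=1)): [3, 4, 5, 2, 6, 8, 1, 7, 0]
After 5 (swap(4, 0)): [6, 4, 5, 2, 3, 8, 1, 7, 0]
After 6 (swap(7, 1)): [6, 7, 5, 2, 3, 8, 1, 4, 0]
After 7 (swap(4, 0)): [3, 7, 5, 2, 6, 8, 1, 4, 0]
After 8 (swap(2, 5)): [3, 7, 8, 2, 6, 5, 1, 4, 0]
After 9 (swap(7, 4)): [3, 7, 8, 2, 4, 5, 1, 6, 0]
After 10 (rotate_left(4, 7, k=1)): [3, 7, 8, 2, 5, 1, 6, 4, 0]
After 11 (reverse(7, 8)): [3, 7, 8, 2, 5, 1, 6, 0, 4]
After 12 (swap(6, 2)): [3, 7, 6, 2, 5, 1, 8, 0, 4]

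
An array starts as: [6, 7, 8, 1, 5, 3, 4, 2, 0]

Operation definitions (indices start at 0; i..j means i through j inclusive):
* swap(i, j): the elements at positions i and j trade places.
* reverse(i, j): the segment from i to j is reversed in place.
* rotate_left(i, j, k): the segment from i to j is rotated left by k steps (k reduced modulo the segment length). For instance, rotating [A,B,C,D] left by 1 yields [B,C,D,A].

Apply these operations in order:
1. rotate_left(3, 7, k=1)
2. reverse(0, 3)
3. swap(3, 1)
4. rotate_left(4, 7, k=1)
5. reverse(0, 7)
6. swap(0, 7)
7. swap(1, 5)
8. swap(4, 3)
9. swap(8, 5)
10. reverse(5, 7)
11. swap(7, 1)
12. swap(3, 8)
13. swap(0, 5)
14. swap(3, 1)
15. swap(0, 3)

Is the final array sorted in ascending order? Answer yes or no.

Answer: yes

Derivation:
After 1 (rotate_left(3, 7, k=1)): [6, 7, 8, 5, 3, 4, 2, 1, 0]
After 2 (reverse(0, 3)): [5, 8, 7, 6, 3, 4, 2, 1, 0]
After 3 (swap(3, 1)): [5, 6, 7, 8, 3, 4, 2, 1, 0]
After 4 (rotate_left(4, 7, k=1)): [5, 6, 7, 8, 4, 2, 1, 3, 0]
After 5 (reverse(0, 7)): [3, 1, 2, 4, 8, 7, 6, 5, 0]
After 6 (swap(0, 7)): [5, 1, 2, 4, 8, 7, 6, 3, 0]
After 7 (swap(1, 5)): [5, 7, 2, 4, 8, 1, 6, 3, 0]
After 8 (swap(4, 3)): [5, 7, 2, 8, 4, 1, 6, 3, 0]
After 9 (swap(8, 5)): [5, 7, 2, 8, 4, 0, 6, 3, 1]
After 10 (reverse(5, 7)): [5, 7, 2, 8, 4, 3, 6, 0, 1]
After 11 (swap(7, 1)): [5, 0, 2, 8, 4, 3, 6, 7, 1]
After 12 (swap(3, 8)): [5, 0, 2, 1, 4, 3, 6, 7, 8]
After 13 (swap(0, 5)): [3, 0, 2, 1, 4, 5, 6, 7, 8]
After 14 (swap(3, 1)): [3, 1, 2, 0, 4, 5, 6, 7, 8]
After 15 (swap(0, 3)): [0, 1, 2, 3, 4, 5, 6, 7, 8]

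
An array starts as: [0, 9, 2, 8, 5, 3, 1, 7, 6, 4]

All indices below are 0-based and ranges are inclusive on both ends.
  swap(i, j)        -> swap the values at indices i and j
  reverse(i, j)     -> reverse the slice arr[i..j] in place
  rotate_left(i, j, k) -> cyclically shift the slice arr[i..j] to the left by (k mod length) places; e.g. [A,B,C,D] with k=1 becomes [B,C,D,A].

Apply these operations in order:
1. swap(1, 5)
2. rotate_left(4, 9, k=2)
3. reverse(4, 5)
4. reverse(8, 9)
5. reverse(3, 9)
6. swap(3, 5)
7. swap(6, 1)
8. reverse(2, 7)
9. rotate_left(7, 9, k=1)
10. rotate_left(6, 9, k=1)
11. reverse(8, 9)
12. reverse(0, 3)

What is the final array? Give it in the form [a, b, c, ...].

After 1 (swap(1, 5)): [0, 3, 2, 8, 5, 9, 1, 7, 6, 4]
After 2 (rotate_left(4, 9, k=2)): [0, 3, 2, 8, 1, 7, 6, 4, 5, 9]
After 3 (reverse(4, 5)): [0, 3, 2, 8, 7, 1, 6, 4, 5, 9]
After 4 (reverse(8, 9)): [0, 3, 2, 8, 7, 1, 6, 4, 9, 5]
After 5 (reverse(3, 9)): [0, 3, 2, 5, 9, 4, 6, 1, 7, 8]
After 6 (swap(3, 5)): [0, 3, 2, 4, 9, 5, 6, 1, 7, 8]
After 7 (swap(6, 1)): [0, 6, 2, 4, 9, 5, 3, 1, 7, 8]
After 8 (reverse(2, 7)): [0, 6, 1, 3, 5, 9, 4, 2, 7, 8]
After 9 (rotate_left(7, 9, k=1)): [0, 6, 1, 3, 5, 9, 4, 7, 8, 2]
After 10 (rotate_left(6, 9, k=1)): [0, 6, 1, 3, 5, 9, 7, 8, 2, 4]
After 11 (reverse(8, 9)): [0, 6, 1, 3, 5, 9, 7, 8, 4, 2]
After 12 (reverse(0, 3)): [3, 1, 6, 0, 5, 9, 7, 8, 4, 2]

Answer: [3, 1, 6, 0, 5, 9, 7, 8, 4, 2]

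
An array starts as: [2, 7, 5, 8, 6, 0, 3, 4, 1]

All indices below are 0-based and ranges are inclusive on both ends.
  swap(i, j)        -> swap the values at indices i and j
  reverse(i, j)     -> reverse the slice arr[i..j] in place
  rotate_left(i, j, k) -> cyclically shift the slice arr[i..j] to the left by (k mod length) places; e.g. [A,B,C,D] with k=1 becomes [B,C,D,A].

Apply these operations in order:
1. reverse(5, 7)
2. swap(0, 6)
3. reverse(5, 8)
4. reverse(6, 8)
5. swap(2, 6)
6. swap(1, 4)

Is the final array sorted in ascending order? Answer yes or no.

After 1 (reverse(5, 7)): [2, 7, 5, 8, 6, 4, 3, 0, 1]
After 2 (swap(0, 6)): [3, 7, 5, 8, 6, 4, 2, 0, 1]
After 3 (reverse(5, 8)): [3, 7, 5, 8, 6, 1, 0, 2, 4]
After 4 (reverse(6, 8)): [3, 7, 5, 8, 6, 1, 4, 2, 0]
After 5 (swap(2, 6)): [3, 7, 4, 8, 6, 1, 5, 2, 0]
After 6 (swap(1, 4)): [3, 6, 4, 8, 7, 1, 5, 2, 0]

Answer: no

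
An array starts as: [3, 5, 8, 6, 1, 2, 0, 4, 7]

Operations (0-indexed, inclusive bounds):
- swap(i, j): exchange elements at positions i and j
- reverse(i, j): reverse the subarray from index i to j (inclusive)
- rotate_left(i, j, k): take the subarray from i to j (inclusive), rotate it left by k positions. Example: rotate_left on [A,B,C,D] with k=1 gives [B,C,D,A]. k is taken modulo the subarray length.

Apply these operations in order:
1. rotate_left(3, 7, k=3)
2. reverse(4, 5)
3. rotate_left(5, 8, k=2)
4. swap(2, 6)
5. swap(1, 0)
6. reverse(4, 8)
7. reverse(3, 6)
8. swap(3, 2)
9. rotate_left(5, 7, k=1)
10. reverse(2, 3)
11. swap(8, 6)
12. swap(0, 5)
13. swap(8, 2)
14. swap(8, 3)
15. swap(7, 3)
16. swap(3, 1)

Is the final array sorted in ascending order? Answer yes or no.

Answer: yes

Derivation:
After 1 (rotate_left(3, 7, k=3)): [3, 5, 8, 0, 4, 6, 1, 2, 7]
After 2 (reverse(4, 5)): [3, 5, 8, 0, 6, 4, 1, 2, 7]
After 3 (rotate_left(5, 8, k=2)): [3, 5, 8, 0, 6, 2, 7, 4, 1]
After 4 (swap(2, 6)): [3, 5, 7, 0, 6, 2, 8, 4, 1]
After 5 (swap(1, 0)): [5, 3, 7, 0, 6, 2, 8, 4, 1]
After 6 (reverse(4, 8)): [5, 3, 7, 0, 1, 4, 8, 2, 6]
After 7 (reverse(3, 6)): [5, 3, 7, 8, 4, 1, 0, 2, 6]
After 8 (swap(3, 2)): [5, 3, 8, 7, 4, 1, 0, 2, 6]
After 9 (rotate_left(5, 7, k=1)): [5, 3, 8, 7, 4, 0, 2, 1, 6]
After 10 (reverse(2, 3)): [5, 3, 7, 8, 4, 0, 2, 1, 6]
After 11 (swap(8, 6)): [5, 3, 7, 8, 4, 0, 6, 1, 2]
After 12 (swap(0, 5)): [0, 3, 7, 8, 4, 5, 6, 1, 2]
After 13 (swap(8, 2)): [0, 3, 2, 8, 4, 5, 6, 1, 7]
After 14 (swap(8, 3)): [0, 3, 2, 7, 4, 5, 6, 1, 8]
After 15 (swap(7, 3)): [0, 3, 2, 1, 4, 5, 6, 7, 8]
After 16 (swap(3, 1)): [0, 1, 2, 3, 4, 5, 6, 7, 8]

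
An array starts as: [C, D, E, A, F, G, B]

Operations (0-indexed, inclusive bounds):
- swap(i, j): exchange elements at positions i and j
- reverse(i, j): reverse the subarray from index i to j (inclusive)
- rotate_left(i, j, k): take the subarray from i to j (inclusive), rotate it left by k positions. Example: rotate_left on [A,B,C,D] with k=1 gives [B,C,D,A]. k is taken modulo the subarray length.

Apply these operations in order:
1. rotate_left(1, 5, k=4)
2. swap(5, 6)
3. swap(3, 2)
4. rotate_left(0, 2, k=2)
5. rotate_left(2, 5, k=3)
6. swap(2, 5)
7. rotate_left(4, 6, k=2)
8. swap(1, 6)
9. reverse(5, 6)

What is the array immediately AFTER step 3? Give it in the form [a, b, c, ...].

After 1 (rotate_left(1, 5, k=4)): [C, G, D, E, A, F, B]
After 2 (swap(5, 6)): [C, G, D, E, A, B, F]
After 3 (swap(3, 2)): [C, G, E, D, A, B, F]

Answer: [C, G, E, D, A, B, F]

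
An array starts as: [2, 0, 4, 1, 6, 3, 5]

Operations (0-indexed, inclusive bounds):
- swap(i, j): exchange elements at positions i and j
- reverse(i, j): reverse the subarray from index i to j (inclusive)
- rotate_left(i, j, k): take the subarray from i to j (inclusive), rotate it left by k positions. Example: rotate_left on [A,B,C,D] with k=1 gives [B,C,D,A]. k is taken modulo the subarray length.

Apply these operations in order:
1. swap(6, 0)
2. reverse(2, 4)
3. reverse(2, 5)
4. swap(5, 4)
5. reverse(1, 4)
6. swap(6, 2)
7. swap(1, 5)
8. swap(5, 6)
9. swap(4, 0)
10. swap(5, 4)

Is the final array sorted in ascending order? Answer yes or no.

After 1 (swap(6, 0)): [5, 0, 4, 1, 6, 3, 2]
After 2 (reverse(2, 4)): [5, 0, 6, 1, 4, 3, 2]
After 3 (reverse(2, 5)): [5, 0, 3, 4, 1, 6, 2]
After 4 (swap(5, 4)): [5, 0, 3, 4, 6, 1, 2]
After 5 (reverse(1, 4)): [5, 6, 4, 3, 0, 1, 2]
After 6 (swap(6, 2)): [5, 6, 2, 3, 0, 1, 4]
After 7 (swap(1, 5)): [5, 1, 2, 3, 0, 6, 4]
After 8 (swap(5, 6)): [5, 1, 2, 3, 0, 4, 6]
After 9 (swap(4, 0)): [0, 1, 2, 3, 5, 4, 6]
After 10 (swap(5, 4)): [0, 1, 2, 3, 4, 5, 6]

Answer: yes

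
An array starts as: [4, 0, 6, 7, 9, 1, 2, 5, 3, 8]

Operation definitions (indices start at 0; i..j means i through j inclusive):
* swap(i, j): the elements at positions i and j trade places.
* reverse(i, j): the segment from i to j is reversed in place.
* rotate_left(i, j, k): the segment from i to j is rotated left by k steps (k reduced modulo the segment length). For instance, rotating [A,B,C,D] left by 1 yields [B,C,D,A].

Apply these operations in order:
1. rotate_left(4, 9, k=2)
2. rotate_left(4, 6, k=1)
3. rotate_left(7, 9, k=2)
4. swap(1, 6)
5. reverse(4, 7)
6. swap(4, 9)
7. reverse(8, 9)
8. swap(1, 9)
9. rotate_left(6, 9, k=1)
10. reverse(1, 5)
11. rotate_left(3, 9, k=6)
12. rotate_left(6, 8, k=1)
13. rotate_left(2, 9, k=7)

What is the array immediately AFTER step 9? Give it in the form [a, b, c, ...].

Answer: [4, 8, 6, 7, 9, 0, 5, 1, 2, 3]

Derivation:
After 1 (rotate_left(4, 9, k=2)): [4, 0, 6, 7, 2, 5, 3, 8, 9, 1]
After 2 (rotate_left(4, 6, k=1)): [4, 0, 6, 7, 5, 3, 2, 8, 9, 1]
After 3 (rotate_left(7, 9, k=2)): [4, 0, 6, 7, 5, 3, 2, 1, 8, 9]
After 4 (swap(1, 6)): [4, 2, 6, 7, 5, 3, 0, 1, 8, 9]
After 5 (reverse(4, 7)): [4, 2, 6, 7, 1, 0, 3, 5, 8, 9]
After 6 (swap(4, 9)): [4, 2, 6, 7, 9, 0, 3, 5, 8, 1]
After 7 (reverse(8, 9)): [4, 2, 6, 7, 9, 0, 3, 5, 1, 8]
After 8 (swap(1, 9)): [4, 8, 6, 7, 9, 0, 3, 5, 1, 2]
After 9 (rotate_left(6, 9, k=1)): [4, 8, 6, 7, 9, 0, 5, 1, 2, 3]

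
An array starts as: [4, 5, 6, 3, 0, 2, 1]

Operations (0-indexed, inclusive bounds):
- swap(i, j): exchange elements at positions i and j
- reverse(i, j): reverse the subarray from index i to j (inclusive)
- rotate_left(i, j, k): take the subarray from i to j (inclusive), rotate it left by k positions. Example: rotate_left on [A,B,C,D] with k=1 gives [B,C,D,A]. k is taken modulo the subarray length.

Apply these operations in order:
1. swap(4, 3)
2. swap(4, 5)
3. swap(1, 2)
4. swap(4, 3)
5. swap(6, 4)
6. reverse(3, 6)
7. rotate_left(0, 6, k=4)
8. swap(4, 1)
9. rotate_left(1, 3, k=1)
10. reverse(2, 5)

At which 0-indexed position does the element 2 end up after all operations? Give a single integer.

Answer: 1

Derivation:
After 1 (swap(4, 3)): [4, 5, 6, 0, 3, 2, 1]
After 2 (swap(4, 5)): [4, 5, 6, 0, 2, 3, 1]
After 3 (swap(1, 2)): [4, 6, 5, 0, 2, 3, 1]
After 4 (swap(4, 3)): [4, 6, 5, 2, 0, 3, 1]
After 5 (swap(6, 4)): [4, 6, 5, 2, 1, 3, 0]
After 6 (reverse(3, 6)): [4, 6, 5, 0, 3, 1, 2]
After 7 (rotate_left(0, 6, k=4)): [3, 1, 2, 4, 6, 5, 0]
After 8 (swap(4, 1)): [3, 6, 2, 4, 1, 5, 0]
After 9 (rotate_left(1, 3, k=1)): [3, 2, 4, 6, 1, 5, 0]
After 10 (reverse(2, 5)): [3, 2, 5, 1, 6, 4, 0]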